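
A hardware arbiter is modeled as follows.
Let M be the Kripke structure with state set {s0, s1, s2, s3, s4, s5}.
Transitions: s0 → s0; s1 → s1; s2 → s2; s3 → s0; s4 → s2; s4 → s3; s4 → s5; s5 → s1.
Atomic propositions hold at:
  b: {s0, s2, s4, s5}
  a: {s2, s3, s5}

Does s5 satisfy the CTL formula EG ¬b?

Sat(¬b) = {s1, s3}
EG ¬b: greatest fixpoint, start Z0 = {s1, s3}, keep only states in Sat with some successor in Z. Z1 = {s1}; fixed.
Sat(EG ¬b) = {s1}
s5 ∉ Sat(EG ¬b) = {s1}, so the formula does not hold at s5.

No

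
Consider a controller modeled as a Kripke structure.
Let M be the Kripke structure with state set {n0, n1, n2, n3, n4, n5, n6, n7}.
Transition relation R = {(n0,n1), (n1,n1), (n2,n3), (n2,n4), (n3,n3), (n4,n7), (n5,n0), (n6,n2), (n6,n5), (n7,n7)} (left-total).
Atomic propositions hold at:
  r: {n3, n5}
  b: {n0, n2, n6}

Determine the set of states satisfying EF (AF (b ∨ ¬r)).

Sat(¬r) = {n0, n1, n2, n4, n6, n7}
Sat(b ∨ ¬r) = {n0, n1, n2, n4, n6, n7}
AF (b ∨ ¬r): least fixpoint, start Z0 = {n0, n1, n2, n4, n6, n7}, add states with every successor in Z. Z1 = {n0, n1, n2, n4, n5, n6, n7}; fixed.
Sat(AF (b ∨ ¬r)) = {n0, n1, n2, n4, n5, n6, n7}
EF (AF (b ∨ ¬r)): least fixpoint, start Z0 = {n0, n1, n2, n4, n5, n6, n7}, add states with some successor in Z. Already a fixed point.
Sat(EF (AF (b ∨ ¬r))) = {n0, n1, n2, n4, n5, n6, n7}

{n0, n1, n2, n4, n5, n6, n7}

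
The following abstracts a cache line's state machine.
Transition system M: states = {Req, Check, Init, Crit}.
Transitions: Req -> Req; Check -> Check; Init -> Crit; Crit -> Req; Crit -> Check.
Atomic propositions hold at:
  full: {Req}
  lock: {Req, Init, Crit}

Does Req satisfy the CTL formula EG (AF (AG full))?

AG full: greatest fixpoint, start Z0 = {Req}, keep only states in Sat with every successor in Z. Already a fixed point.
Sat(AG full) = {Req}
AF (AG full): least fixpoint, start Z0 = {Req}, add states with every successor in Z. Already a fixed point.
Sat(AF (AG full)) = {Req}
EG (AF (AG full)): greatest fixpoint, start Z0 = {Req}, keep only states in Sat with some successor in Z. Already a fixed point.
Sat(EG (AF (AG full))) = {Req}
Req ∈ Sat(EG (AF (AG full))) = {Req}, so the formula holds at Req.

Yes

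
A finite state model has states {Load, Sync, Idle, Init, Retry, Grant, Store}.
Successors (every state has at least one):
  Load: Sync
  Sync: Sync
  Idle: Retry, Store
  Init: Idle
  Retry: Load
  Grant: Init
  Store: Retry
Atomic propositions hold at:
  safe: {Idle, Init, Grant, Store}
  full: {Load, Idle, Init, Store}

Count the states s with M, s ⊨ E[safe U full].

5

E[safe U full]: least fixpoint, start Z0 = Sat(full) = {Load, Idle, Init, Store}, add states in Sat(safe) with some successor in Z. Z1 = {Load, Idle, Init, Grant, Store}; fixed.
Sat(E[safe U full]) = {Load, Idle, Init, Grant, Store}
|Sat(E[safe U full])| = |{Load, Idle, Init, Grant, Store}| = 5.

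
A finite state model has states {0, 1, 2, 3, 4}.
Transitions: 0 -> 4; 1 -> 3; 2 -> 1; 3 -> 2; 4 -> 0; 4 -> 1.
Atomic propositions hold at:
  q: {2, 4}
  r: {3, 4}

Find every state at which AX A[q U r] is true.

A[q U r]: least fixpoint, start Z0 = Sat(r) = {3, 4}, add states in Sat(q) with every successor in Z. Already a fixed point.
Sat(A[q U r]) = {3, 4}
Sat(AX A[q U r]) = {s : every successor in {3, 4}} = {0, 1}

{0, 1}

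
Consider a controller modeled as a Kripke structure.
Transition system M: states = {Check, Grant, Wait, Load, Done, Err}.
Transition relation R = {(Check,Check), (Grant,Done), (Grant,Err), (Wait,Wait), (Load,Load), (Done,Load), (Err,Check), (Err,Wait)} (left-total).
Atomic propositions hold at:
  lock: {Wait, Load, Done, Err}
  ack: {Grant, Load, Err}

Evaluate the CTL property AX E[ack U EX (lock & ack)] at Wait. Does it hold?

No

Sat(lock & ack) = {Load, Err}
Sat(EX (lock & ack)) = {s : some successor in {Load, Err}} = {Grant, Load, Done}
E[ack U EX (lock & ack)]: least fixpoint, start Z0 = Sat(EX (lock & ack)) = {Grant, Load, Done}, add states in Sat(ack) with some successor in Z. Already a fixed point.
Sat(E[ack U EX (lock & ack)]) = {Grant, Load, Done}
Sat(AX E[ack U EX (lock & ack)]) = {s : every successor in {Grant, Load, Done}} = {Load, Done}
Wait ∉ Sat(AX E[ack U EX (lock & ack)]) = {Load, Done}, so the formula does not hold at Wait.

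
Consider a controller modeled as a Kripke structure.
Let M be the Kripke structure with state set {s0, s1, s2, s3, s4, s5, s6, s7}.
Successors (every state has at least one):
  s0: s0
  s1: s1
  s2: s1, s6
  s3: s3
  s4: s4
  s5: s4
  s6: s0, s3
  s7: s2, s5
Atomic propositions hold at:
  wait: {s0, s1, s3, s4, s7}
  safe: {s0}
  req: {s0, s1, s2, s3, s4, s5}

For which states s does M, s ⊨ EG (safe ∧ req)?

{s0}

Sat(safe ∧ req) = {s0}
EG (safe ∧ req): greatest fixpoint, start Z0 = {s0}, keep only states in Sat with some successor in Z. Already a fixed point.
Sat(EG (safe ∧ req)) = {s0}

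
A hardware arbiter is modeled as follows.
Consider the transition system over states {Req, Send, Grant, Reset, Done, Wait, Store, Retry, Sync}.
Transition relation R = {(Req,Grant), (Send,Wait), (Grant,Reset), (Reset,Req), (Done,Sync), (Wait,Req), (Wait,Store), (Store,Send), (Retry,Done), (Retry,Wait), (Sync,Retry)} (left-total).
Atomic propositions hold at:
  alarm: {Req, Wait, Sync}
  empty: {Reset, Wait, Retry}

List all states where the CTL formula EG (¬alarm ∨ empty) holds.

Sat(¬alarm) = {Send, Grant, Reset, Done, Store, Retry}
Sat(¬alarm ∨ empty) = {Send, Grant, Reset, Done, Wait, Store, Retry}
EG (¬alarm ∨ empty): greatest fixpoint, start Z0 = {Send, Grant, Reset, Done, Wait, Store, Retry}, keep only states in Sat with some successor in Z. Z1 = {Send, Grant, Wait, Store, Retry}; Z2 = {Send, Wait, Store, Retry}; fixed.
Sat(EG (¬alarm ∨ empty)) = {Send, Wait, Store, Retry}

{Send, Wait, Store, Retry}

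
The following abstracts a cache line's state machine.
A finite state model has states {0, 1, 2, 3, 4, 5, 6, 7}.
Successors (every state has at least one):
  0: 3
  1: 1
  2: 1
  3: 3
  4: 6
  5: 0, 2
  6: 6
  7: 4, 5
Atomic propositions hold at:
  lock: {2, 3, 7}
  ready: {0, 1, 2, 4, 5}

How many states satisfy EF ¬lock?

Sat(¬lock) = {0, 1, 4, 5, 6}
EF ¬lock: least fixpoint, start Z0 = {0, 1, 4, 5, 6}, add states with some successor in Z. Z1 = {0, 1, 2, 4, 5, 6, 7}; fixed.
Sat(EF ¬lock) = {0, 1, 2, 4, 5, 6, 7}
|Sat(EF ¬lock)| = |{0, 1, 2, 4, 5, 6, 7}| = 7.

7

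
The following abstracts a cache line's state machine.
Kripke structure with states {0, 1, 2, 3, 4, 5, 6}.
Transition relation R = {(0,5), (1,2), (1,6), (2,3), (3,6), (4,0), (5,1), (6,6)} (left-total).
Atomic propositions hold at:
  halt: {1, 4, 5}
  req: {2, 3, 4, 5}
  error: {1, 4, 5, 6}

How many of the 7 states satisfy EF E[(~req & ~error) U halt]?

Sat(~req) = {0, 1, 6}
Sat(~error) = {0, 2, 3}
Sat(~req & ~error) = {0}
E[(~req & ~error) U halt]: least fixpoint, start Z0 = Sat(halt) = {1, 4, 5}, add states in Sat(~req & ~error) with some successor in Z. Z1 = {0, 1, 4, 5}; fixed.
Sat(E[(~req & ~error) U halt]) = {0, 1, 4, 5}
EF E[(~req & ~error) U halt]: least fixpoint, start Z0 = {0, 1, 4, 5}, add states with some successor in Z. Already a fixed point.
Sat(EF E[(~req & ~error) U halt]) = {0, 1, 4, 5}
|Sat(EF E[(~req & ~error) U halt])| = |{0, 1, 4, 5}| = 4.

4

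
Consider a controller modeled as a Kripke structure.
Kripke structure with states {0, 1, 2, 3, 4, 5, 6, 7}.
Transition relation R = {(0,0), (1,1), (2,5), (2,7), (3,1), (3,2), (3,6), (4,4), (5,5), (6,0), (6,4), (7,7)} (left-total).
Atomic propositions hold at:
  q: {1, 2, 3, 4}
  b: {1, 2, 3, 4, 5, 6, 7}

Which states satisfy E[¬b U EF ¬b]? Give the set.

{0, 3, 6}

Sat(¬b) = {0}
EF ¬b: least fixpoint, start Z0 = {0}, add states with some successor in Z. Z1 = {0, 6}; Z2 = {0, 3, 6}; fixed.
Sat(EF ¬b) = {0, 3, 6}
E[¬b U EF ¬b]: least fixpoint, start Z0 = Sat(EF ¬b) = {0, 3, 6}, add states in Sat(¬b) with some successor in Z. Already a fixed point.
Sat(E[¬b U EF ¬b]) = {0, 3, 6}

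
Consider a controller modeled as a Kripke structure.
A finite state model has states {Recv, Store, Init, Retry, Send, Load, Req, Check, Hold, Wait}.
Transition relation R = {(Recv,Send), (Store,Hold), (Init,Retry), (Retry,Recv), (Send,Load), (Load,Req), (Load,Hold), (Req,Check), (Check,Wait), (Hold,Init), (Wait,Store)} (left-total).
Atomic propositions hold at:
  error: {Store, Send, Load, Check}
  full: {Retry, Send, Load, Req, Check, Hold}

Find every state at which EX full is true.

{Recv, Store, Init, Send, Load, Req}

Sat(EX full) = {s : some successor in {Retry, Send, Load, Req, Check, Hold}} = {Recv, Store, Init, Send, Load, Req}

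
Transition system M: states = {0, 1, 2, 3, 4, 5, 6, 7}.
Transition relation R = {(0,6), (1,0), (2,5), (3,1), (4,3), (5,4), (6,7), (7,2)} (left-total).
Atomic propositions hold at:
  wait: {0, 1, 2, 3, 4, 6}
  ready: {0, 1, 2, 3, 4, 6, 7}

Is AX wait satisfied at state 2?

No

Sat(AX wait) = {s : every successor in {0, 1, 2, 3, 4, 6}} = {0, 1, 3, 4, 5, 7}
2 ∉ Sat(AX wait) = {0, 1, 3, 4, 5, 7}, so the formula does not hold at 2.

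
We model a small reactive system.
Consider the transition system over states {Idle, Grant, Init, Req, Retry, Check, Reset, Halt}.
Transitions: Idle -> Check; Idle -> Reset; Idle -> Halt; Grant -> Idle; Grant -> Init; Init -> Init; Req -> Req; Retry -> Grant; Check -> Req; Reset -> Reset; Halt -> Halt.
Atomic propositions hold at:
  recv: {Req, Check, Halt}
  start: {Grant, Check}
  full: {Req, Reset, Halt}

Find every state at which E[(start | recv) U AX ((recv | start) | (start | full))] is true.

Sat(start | recv) = {Grant, Req, Check, Halt}
Sat(recv | start) = {Grant, Req, Check, Halt}
Sat(start | full) = {Grant, Req, Check, Reset, Halt}
Sat((recv | start) | (start | full)) = {Grant, Req, Check, Reset, Halt}
Sat(AX ((recv | start) | (start | full))) = {s : every successor in {Grant, Req, Check, Reset, Halt}} = {Idle, Req, Retry, Check, Reset, Halt}
E[(start | recv) U AX ((recv | start) | (start | full))]: least fixpoint, start Z0 = Sat(AX ((recv | start) | (start | full))) = {Idle, Req, Retry, Check, Reset, Halt}, add states in Sat(start | recv) with some successor in Z. Z1 = {Idle, Grant, Req, Retry, Check, Reset, Halt}; fixed.
Sat(E[(start | recv) U AX ((recv | start) | (start | full))]) = {Idle, Grant, Req, Retry, Check, Reset, Halt}

{Idle, Grant, Req, Retry, Check, Reset, Halt}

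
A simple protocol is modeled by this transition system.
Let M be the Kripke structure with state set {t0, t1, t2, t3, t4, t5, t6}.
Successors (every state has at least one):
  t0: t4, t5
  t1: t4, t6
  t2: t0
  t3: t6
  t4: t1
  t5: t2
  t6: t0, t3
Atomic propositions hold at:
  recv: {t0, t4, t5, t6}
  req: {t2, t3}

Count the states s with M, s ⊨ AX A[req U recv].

A[req U recv]: least fixpoint, start Z0 = Sat(recv) = {t0, t4, t5, t6}, add states in Sat(req) with every successor in Z. Z1 = {t0, t2, t3, t4, t5, t6}; fixed.
Sat(A[req U recv]) = {t0, t2, t3, t4, t5, t6}
Sat(AX A[req U recv]) = {s : every successor in {t0, t2, t3, t4, t5, t6}} = {t0, t1, t2, t3, t5, t6}
|Sat(AX A[req U recv])| = |{t0, t1, t2, t3, t5, t6}| = 6.

6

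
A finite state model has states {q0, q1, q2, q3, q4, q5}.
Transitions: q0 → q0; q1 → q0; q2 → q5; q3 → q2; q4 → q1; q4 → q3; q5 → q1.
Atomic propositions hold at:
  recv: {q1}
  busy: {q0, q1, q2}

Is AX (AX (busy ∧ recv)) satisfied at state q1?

Sat(busy ∧ recv) = {q1}
Sat(AX (busy ∧ recv)) = {s : every successor in {q1}} = {q5}
Sat(AX (AX (busy ∧ recv))) = {s : every successor in {q5}} = {q2}
q1 ∉ Sat(AX (AX (busy ∧ recv))) = {q2}, so the formula does not hold at q1.

No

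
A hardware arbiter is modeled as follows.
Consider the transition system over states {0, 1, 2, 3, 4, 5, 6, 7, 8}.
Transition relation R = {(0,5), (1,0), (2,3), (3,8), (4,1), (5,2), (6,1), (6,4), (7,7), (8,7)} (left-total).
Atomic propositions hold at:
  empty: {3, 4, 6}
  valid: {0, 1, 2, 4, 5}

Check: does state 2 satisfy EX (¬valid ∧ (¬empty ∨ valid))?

Sat(¬valid) = {3, 6, 7, 8}
Sat(¬empty) = {0, 1, 2, 5, 7, 8}
Sat(¬empty ∨ valid) = {0, 1, 2, 4, 5, 7, 8}
Sat(¬valid ∧ (¬empty ∨ valid)) = {7, 8}
Sat(EX (¬valid ∧ (¬empty ∨ valid))) = {s : some successor in {7, 8}} = {3, 7, 8}
2 ∉ Sat(EX (¬valid ∧ (¬empty ∨ valid))) = {3, 7, 8}, so the formula does not hold at 2.

No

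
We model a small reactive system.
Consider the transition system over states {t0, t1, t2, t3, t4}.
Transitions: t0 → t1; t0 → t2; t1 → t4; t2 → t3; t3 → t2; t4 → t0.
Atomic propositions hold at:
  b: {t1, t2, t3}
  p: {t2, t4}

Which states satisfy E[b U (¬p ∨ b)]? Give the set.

Sat(¬p) = {t0, t1, t3}
Sat(¬p ∨ b) = {t0, t1, t2, t3}
E[b U (¬p ∨ b)]: least fixpoint, start Z0 = Sat((¬p ∨ b)) = {t0, t1, t2, t3}, add states in Sat(b) with some successor in Z. Already a fixed point.
Sat(E[b U (¬p ∨ b)]) = {t0, t1, t2, t3}

{t0, t1, t2, t3}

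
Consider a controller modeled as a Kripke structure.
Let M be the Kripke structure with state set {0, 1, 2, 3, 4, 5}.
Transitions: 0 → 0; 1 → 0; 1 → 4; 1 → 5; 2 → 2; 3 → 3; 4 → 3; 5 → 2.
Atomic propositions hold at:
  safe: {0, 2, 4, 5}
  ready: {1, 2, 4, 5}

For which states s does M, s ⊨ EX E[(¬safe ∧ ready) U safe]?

{0, 1, 2, 5}

Sat(¬safe) = {1, 3}
Sat(¬safe ∧ ready) = {1}
E[(¬safe ∧ ready) U safe]: least fixpoint, start Z0 = Sat(safe) = {0, 2, 4, 5}, add states in Sat(¬safe ∧ ready) with some successor in Z. Z1 = {0, 1, 2, 4, 5}; fixed.
Sat(E[(¬safe ∧ ready) U safe]) = {0, 1, 2, 4, 5}
Sat(EX E[(¬safe ∧ ready) U safe]) = {s : some successor in {0, 1, 2, 4, 5}} = {0, 1, 2, 5}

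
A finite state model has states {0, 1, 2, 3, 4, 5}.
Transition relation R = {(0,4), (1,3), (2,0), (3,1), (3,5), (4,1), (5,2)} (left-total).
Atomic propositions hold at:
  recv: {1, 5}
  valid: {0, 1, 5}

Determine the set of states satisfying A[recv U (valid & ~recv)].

{0}

Sat(~recv) = {0, 2, 3, 4}
Sat(valid & ~recv) = {0}
A[recv U (valid & ~recv)]: least fixpoint, start Z0 = Sat((valid & ~recv)) = {0}, add states in Sat(recv) with every successor in Z. Already a fixed point.
Sat(A[recv U (valid & ~recv)]) = {0}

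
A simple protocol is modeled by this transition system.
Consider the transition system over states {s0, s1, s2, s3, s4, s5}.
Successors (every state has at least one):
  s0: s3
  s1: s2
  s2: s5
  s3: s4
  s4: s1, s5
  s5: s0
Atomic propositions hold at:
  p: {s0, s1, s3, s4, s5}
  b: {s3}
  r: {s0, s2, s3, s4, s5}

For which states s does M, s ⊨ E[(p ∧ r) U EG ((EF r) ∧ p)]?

Sat(p ∧ r) = {s0, s3, s4, s5}
EF r: least fixpoint, start Z0 = {s0, s2, s3, s4, s5}, add states with some successor in Z. Z1 = {s0, s1, s2, s3, s4, s5}; fixed.
Sat(EF r) = {s0, s1, s2, s3, s4, s5}
Sat((EF r) ∧ p) = {s0, s1, s3, s4, s5}
EG ((EF r) ∧ p): greatest fixpoint, start Z0 = {s0, s1, s3, s4, s5}, keep only states in Sat with some successor in Z. Z1 = {s0, s3, s4, s5}; fixed.
Sat(EG ((EF r) ∧ p)) = {s0, s3, s4, s5}
E[(p ∧ r) U EG ((EF r) ∧ p)]: least fixpoint, start Z0 = Sat(EG ((EF r) ∧ p)) = {s0, s3, s4, s5}, add states in Sat(p ∧ r) with some successor in Z. Already a fixed point.
Sat(E[(p ∧ r) U EG ((EF r) ∧ p)]) = {s0, s3, s4, s5}

{s0, s3, s4, s5}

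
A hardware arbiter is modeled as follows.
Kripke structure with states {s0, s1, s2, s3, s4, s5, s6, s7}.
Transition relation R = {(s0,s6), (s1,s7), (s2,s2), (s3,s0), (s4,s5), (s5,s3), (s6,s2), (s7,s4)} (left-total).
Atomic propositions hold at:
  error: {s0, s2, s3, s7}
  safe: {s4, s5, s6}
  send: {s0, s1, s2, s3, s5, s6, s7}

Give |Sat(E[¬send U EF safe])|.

Sat(¬send) = {s4}
EF safe: least fixpoint, start Z0 = {s4, s5, s6}, add states with some successor in Z. Z1 = {s0, s4, s5, s6, s7}; Z2 = {s0, s1, s3, s4, s5, s6, s7}; fixed.
Sat(EF safe) = {s0, s1, s3, s4, s5, s6, s7}
E[¬send U EF safe]: least fixpoint, start Z0 = Sat(EF safe) = {s0, s1, s3, s4, s5, s6, s7}, add states in Sat(¬send) with some successor in Z. Already a fixed point.
Sat(E[¬send U EF safe]) = {s0, s1, s3, s4, s5, s6, s7}
|Sat(E[¬send U EF safe])| = |{s0, s1, s3, s4, s5, s6, s7}| = 7.

7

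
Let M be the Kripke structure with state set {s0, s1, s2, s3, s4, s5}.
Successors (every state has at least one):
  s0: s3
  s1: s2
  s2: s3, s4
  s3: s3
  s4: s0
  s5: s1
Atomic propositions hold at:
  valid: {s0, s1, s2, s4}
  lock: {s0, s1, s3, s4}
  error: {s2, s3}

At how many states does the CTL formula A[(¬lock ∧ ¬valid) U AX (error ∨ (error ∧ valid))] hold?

4

Sat(¬lock) = {s2, s5}
Sat(¬valid) = {s3, s5}
Sat(¬lock ∧ ¬valid) = {s5}
Sat(error ∧ valid) = {s2}
Sat(error ∨ (error ∧ valid)) = {s2, s3}
Sat(AX (error ∨ (error ∧ valid))) = {s : every successor in {s2, s3}} = {s0, s1, s3}
A[(¬lock ∧ ¬valid) U AX (error ∨ (error ∧ valid))]: least fixpoint, start Z0 = Sat(AX (error ∨ (error ∧ valid))) = {s0, s1, s3}, add states in Sat(¬lock ∧ ¬valid) with every successor in Z. Z1 = {s0, s1, s3, s5}; fixed.
Sat(A[(¬lock ∧ ¬valid) U AX (error ∨ (error ∧ valid))]) = {s0, s1, s3, s5}
|Sat(A[(¬lock ∧ ¬valid) U AX (error ∨ (error ∧ valid))])| = |{s0, s1, s3, s5}| = 4.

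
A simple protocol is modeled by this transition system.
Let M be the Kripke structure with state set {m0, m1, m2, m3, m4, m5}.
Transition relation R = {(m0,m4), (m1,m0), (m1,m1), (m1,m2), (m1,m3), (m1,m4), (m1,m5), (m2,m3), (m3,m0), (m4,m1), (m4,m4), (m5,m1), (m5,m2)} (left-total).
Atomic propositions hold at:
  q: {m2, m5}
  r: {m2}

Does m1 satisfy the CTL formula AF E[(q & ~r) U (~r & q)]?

No

Sat(~r) = {m0, m1, m3, m4, m5}
Sat(q & ~r) = {m5}
Sat(~r & q) = {m5}
E[(q & ~r) U (~r & q)]: least fixpoint, start Z0 = Sat((~r & q)) = {m5}, add states in Sat(q & ~r) with some successor in Z. Already a fixed point.
Sat(E[(q & ~r) U (~r & q)]) = {m5}
AF E[(q & ~r) U (~r & q)]: least fixpoint, start Z0 = {m5}, add states with every successor in Z. Already a fixed point.
Sat(AF E[(q & ~r) U (~r & q)]) = {m5}
m1 ∉ Sat(AF E[(q & ~r) U (~r & q)]) = {m5}, so the formula does not hold at m1.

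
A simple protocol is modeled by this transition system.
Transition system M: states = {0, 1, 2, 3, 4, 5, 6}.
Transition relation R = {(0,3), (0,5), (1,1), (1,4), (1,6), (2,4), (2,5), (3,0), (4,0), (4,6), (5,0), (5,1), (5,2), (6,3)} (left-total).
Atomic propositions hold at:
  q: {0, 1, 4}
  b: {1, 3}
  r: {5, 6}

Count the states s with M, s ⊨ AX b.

1

Sat(AX b) = {s : every successor in {1, 3}} = {6}
|Sat(AX b)| = |{6}| = 1.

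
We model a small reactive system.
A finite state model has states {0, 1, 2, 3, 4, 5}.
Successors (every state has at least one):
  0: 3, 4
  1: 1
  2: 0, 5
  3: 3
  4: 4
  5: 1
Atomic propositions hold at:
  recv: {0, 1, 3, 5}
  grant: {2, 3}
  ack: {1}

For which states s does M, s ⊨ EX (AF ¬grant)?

{0, 1, 2, 4, 5}

Sat(¬grant) = {0, 1, 4, 5}
AF ¬grant: least fixpoint, start Z0 = {0, 1, 4, 5}, add states with every successor in Z. Z1 = {0, 1, 2, 4, 5}; fixed.
Sat(AF ¬grant) = {0, 1, 2, 4, 5}
Sat(EX (AF ¬grant)) = {s : some successor in {0, 1, 2, 4, 5}} = {0, 1, 2, 4, 5}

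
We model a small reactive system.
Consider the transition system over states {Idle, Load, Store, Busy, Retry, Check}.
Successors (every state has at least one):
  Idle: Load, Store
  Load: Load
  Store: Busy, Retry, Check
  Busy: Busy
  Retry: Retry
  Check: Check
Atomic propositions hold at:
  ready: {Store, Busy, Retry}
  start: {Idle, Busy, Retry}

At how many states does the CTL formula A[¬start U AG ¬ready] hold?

2

Sat(¬start) = {Load, Store, Check}
Sat(¬ready) = {Idle, Load, Check}
AG ¬ready: greatest fixpoint, start Z0 = {Idle, Load, Check}, keep only states in Sat with every successor in Z. Z1 = {Load, Check}; fixed.
Sat(AG ¬ready) = {Load, Check}
A[¬start U AG ¬ready]: least fixpoint, start Z0 = Sat(AG ¬ready) = {Load, Check}, add states in Sat(¬start) with every successor in Z. Already a fixed point.
Sat(A[¬start U AG ¬ready]) = {Load, Check}
|Sat(A[¬start U AG ¬ready])| = |{Load, Check}| = 2.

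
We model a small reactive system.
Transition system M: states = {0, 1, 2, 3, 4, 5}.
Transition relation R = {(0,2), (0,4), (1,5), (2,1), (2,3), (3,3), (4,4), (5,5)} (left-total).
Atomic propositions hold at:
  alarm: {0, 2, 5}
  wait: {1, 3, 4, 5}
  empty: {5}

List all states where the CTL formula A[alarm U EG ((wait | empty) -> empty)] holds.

Sat(wait | empty) = {1, 3, 4, 5}
Sat((wait | empty) -> empty) = {0, 2, 5}
EG ((wait | empty) -> empty): greatest fixpoint, start Z0 = {0, 2, 5}, keep only states in Sat with some successor in Z. Z1 = {0, 5}; Z2 = {5}; fixed.
Sat(EG ((wait | empty) -> empty)) = {5}
A[alarm U EG ((wait | empty) -> empty)]: least fixpoint, start Z0 = Sat(EG ((wait | empty) -> empty)) = {5}, add states in Sat(alarm) with every successor in Z. Already a fixed point.
Sat(A[alarm U EG ((wait | empty) -> empty)]) = {5}

{5}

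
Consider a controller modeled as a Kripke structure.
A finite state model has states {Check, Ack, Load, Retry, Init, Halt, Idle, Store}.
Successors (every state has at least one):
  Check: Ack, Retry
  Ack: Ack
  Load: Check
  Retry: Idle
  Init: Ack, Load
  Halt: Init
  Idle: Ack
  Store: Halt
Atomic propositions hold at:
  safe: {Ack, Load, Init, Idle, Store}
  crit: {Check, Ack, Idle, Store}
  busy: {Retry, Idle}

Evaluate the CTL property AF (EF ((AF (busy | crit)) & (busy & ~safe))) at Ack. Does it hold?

Sat(busy | crit) = {Check, Ack, Retry, Idle, Store}
AF (busy | crit): least fixpoint, start Z0 = {Check, Ack, Retry, Idle, Store}, add states with every successor in Z. Z1 = {Check, Ack, Load, Retry, Idle, Store}; Z2 = {Check, Ack, Load, Retry, Init, Idle, Store}; Z3 = {Check, Ack, Load, Retry, Init, Halt, Idle, Store}; fixed.
Sat(AF (busy | crit)) = {Check, Ack, Load, Retry, Init, Halt, Idle, Store}
Sat(~safe) = {Check, Retry, Halt}
Sat(busy & ~safe) = {Retry}
Sat((AF (busy | crit)) & (busy & ~safe)) = {Retry}
EF ((AF (busy | crit)) & (busy & ~safe)): least fixpoint, start Z0 = {Retry}, add states with some successor in Z. Z1 = {Check, Retry}; Z2 = {Check, Load, Retry}; Z3 = {Check, Load, Retry, Init}; Z4 = {Check, Load, Retry, Init, Halt}; Z5 = {Check, Load, Retry, Init, Halt, Store}; fixed.
Sat(EF ((AF (busy | crit)) & (busy & ~safe))) = {Check, Load, Retry, Init, Halt, Store}
AF (EF ((AF (busy | crit)) & (busy & ~safe))): least fixpoint, start Z0 = {Check, Load, Retry, Init, Halt, Store}, add states with every successor in Z. Already a fixed point.
Sat(AF (EF ((AF (busy | crit)) & (busy & ~safe)))) = {Check, Load, Retry, Init, Halt, Store}
Ack ∉ Sat(AF (EF ((AF (busy | crit)) & (busy & ~safe)))) = {Check, Load, Retry, Init, Halt, Store}, so the formula does not hold at Ack.

No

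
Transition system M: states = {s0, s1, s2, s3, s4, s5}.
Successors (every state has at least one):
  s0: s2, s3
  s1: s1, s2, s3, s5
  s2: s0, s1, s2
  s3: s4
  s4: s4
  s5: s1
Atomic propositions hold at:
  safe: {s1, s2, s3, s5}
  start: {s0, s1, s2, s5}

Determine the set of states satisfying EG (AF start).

AF start: least fixpoint, start Z0 = {s0, s1, s2, s5}, add states with every successor in Z. Already a fixed point.
Sat(AF start) = {s0, s1, s2, s5}
EG (AF start): greatest fixpoint, start Z0 = {s0, s1, s2, s5}, keep only states in Sat with some successor in Z. Already a fixed point.
Sat(EG (AF start)) = {s0, s1, s2, s5}

{s0, s1, s2, s5}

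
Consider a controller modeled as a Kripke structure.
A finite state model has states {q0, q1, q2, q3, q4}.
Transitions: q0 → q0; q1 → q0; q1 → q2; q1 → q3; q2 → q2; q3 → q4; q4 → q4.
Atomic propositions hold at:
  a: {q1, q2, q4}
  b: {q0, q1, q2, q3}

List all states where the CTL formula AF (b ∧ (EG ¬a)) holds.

Sat(¬a) = {q0, q3}
EG ¬a: greatest fixpoint, start Z0 = {q0, q3}, keep only states in Sat with some successor in Z. Z1 = {q0}; fixed.
Sat(EG ¬a) = {q0}
Sat(b ∧ (EG ¬a)) = {q0}
AF (b ∧ (EG ¬a)): least fixpoint, start Z0 = {q0}, add states with every successor in Z. Already a fixed point.
Sat(AF (b ∧ (EG ¬a))) = {q0}

{q0}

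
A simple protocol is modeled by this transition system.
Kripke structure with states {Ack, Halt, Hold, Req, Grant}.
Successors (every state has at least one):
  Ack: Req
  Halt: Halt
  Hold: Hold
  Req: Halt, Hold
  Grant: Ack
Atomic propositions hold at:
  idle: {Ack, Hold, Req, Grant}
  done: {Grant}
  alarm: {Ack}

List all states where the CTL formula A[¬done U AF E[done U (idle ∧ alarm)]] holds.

Sat(¬done) = {Ack, Halt, Hold, Req}
Sat(idle ∧ alarm) = {Ack}
E[done U (idle ∧ alarm)]: least fixpoint, start Z0 = Sat((idle ∧ alarm)) = {Ack}, add states in Sat(done) with some successor in Z. Z1 = {Ack, Grant}; fixed.
Sat(E[done U (idle ∧ alarm)]) = {Ack, Grant}
AF E[done U (idle ∧ alarm)]: least fixpoint, start Z0 = {Ack, Grant}, add states with every successor in Z. Already a fixed point.
Sat(AF E[done U (idle ∧ alarm)]) = {Ack, Grant}
A[¬done U AF E[done U (idle ∧ alarm)]]: least fixpoint, start Z0 = Sat(AF E[done U (idle ∧ alarm)]) = {Ack, Grant}, add states in Sat(¬done) with every successor in Z. Already a fixed point.
Sat(A[¬done U AF E[done U (idle ∧ alarm)]]) = {Ack, Grant}

{Ack, Grant}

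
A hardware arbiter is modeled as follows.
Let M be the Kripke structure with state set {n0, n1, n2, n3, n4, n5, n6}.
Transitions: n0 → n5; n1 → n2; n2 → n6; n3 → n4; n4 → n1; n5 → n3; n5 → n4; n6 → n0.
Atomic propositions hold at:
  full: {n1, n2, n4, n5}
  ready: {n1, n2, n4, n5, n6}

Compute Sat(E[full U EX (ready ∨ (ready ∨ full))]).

Sat(ready ∨ full) = {n1, n2, n4, n5, n6}
Sat(ready ∨ (ready ∨ full)) = {n1, n2, n4, n5, n6}
Sat(EX (ready ∨ (ready ∨ full))) = {s : some successor in {n1, n2, n4, n5, n6}} = {n0, n1, n2, n3, n4, n5}
E[full U EX (ready ∨ (ready ∨ full))]: least fixpoint, start Z0 = Sat(EX (ready ∨ (ready ∨ full))) = {n0, n1, n2, n3, n4, n5}, add states in Sat(full) with some successor in Z. Already a fixed point.
Sat(E[full U EX (ready ∨ (ready ∨ full))]) = {n0, n1, n2, n3, n4, n5}

{n0, n1, n2, n3, n4, n5}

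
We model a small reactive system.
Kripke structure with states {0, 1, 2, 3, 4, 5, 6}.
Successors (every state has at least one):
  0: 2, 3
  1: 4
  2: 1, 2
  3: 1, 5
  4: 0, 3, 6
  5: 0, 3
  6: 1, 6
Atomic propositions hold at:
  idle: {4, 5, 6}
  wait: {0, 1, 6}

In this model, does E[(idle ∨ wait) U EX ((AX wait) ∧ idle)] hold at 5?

Sat(idle ∨ wait) = {0, 1, 4, 5, 6}
Sat(AX wait) = {s : every successor in {0, 1, 6}} = {6}
Sat((AX wait) ∧ idle) = {6}
Sat(EX ((AX wait) ∧ idle)) = {s : some successor in {6}} = {4, 6}
E[(idle ∨ wait) U EX ((AX wait) ∧ idle)]: least fixpoint, start Z0 = Sat(EX ((AX wait) ∧ idle)) = {4, 6}, add states in Sat(idle ∨ wait) with some successor in Z. Z1 = {1, 4, 6}; fixed.
Sat(E[(idle ∨ wait) U EX ((AX wait) ∧ idle)]) = {1, 4, 6}
5 ∉ Sat(E[(idle ∨ wait) U EX ((AX wait) ∧ idle)]) = {1, 4, 6}, so the formula does not hold at 5.

No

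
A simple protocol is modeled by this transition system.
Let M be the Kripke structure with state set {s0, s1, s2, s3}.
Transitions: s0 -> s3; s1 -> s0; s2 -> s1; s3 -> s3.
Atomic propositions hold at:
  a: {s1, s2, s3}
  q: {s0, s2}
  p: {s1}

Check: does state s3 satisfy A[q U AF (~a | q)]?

No

Sat(~a) = {s0}
Sat(~a | q) = {s0, s2}
AF (~a | q): least fixpoint, start Z0 = {s0, s2}, add states with every successor in Z. Z1 = {s0, s1, s2}; fixed.
Sat(AF (~a | q)) = {s0, s1, s2}
A[q U AF (~a | q)]: least fixpoint, start Z0 = Sat(AF (~a | q)) = {s0, s1, s2}, add states in Sat(q) with every successor in Z. Already a fixed point.
Sat(A[q U AF (~a | q)]) = {s0, s1, s2}
s3 ∉ Sat(A[q U AF (~a | q)]) = {s0, s1, s2}, so the formula does not hold at s3.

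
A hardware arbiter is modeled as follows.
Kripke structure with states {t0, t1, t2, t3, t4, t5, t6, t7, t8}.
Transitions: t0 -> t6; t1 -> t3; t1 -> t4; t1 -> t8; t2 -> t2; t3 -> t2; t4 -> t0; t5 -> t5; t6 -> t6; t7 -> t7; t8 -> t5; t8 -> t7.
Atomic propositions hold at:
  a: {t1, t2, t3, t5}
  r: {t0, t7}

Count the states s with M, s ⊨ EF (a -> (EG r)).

EG r: greatest fixpoint, start Z0 = {t0, t7}, keep only states in Sat with some successor in Z. Z1 = {t7}; fixed.
Sat(EG r) = {t7}
Sat(a -> (EG r)) = {t0, t4, t6, t7, t8}
EF (a -> (EG r)): least fixpoint, start Z0 = {t0, t4, t6, t7, t8}, add states with some successor in Z. Z1 = {t0, t1, t4, t6, t7, t8}; fixed.
Sat(EF (a -> (EG r))) = {t0, t1, t4, t6, t7, t8}
|Sat(EF (a -> (EG r)))| = |{t0, t1, t4, t6, t7, t8}| = 6.

6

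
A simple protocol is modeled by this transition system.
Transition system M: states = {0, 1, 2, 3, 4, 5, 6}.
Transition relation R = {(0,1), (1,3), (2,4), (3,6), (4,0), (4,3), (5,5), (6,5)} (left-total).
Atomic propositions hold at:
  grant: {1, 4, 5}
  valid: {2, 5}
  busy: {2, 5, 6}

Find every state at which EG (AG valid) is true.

AG valid: greatest fixpoint, start Z0 = {2, 5}, keep only states in Sat with every successor in Z. Z1 = {5}; fixed.
Sat(AG valid) = {5}
EG (AG valid): greatest fixpoint, start Z0 = {5}, keep only states in Sat with some successor in Z. Already a fixed point.
Sat(EG (AG valid)) = {5}

{5}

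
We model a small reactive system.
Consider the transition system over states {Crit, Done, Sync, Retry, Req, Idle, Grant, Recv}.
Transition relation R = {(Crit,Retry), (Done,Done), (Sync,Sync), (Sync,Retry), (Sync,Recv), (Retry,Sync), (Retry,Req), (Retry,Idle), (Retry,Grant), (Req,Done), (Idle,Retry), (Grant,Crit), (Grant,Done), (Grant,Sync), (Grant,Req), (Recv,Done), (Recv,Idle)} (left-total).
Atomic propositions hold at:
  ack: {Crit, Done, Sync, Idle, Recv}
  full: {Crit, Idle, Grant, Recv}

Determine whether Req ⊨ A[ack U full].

No

A[ack U full]: least fixpoint, start Z0 = Sat(full) = {Crit, Idle, Grant, Recv}, add states in Sat(ack) with every successor in Z. Already a fixed point.
Sat(A[ack U full]) = {Crit, Idle, Grant, Recv}
Req ∉ Sat(A[ack U full]) = {Crit, Idle, Grant, Recv}, so the formula does not hold at Req.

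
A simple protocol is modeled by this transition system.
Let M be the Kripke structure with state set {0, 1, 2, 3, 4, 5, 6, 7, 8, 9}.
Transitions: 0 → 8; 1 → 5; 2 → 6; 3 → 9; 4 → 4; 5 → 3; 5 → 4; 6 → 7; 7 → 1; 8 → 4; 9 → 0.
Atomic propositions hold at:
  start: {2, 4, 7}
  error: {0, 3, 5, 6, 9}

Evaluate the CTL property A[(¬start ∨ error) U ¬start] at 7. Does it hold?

No

Sat(¬start) = {0, 1, 3, 5, 6, 8, 9}
Sat(¬start ∨ error) = {0, 1, 3, 5, 6, 8, 9}
A[(¬start ∨ error) U ¬start]: least fixpoint, start Z0 = Sat(¬start) = {0, 1, 3, 5, 6, 8, 9}, add states in Sat(¬start ∨ error) with every successor in Z. Already a fixed point.
Sat(A[(¬start ∨ error) U ¬start]) = {0, 1, 3, 5, 6, 8, 9}
7 ∉ Sat(A[(¬start ∨ error) U ¬start]) = {0, 1, 3, 5, 6, 8, 9}, so the formula does not hold at 7.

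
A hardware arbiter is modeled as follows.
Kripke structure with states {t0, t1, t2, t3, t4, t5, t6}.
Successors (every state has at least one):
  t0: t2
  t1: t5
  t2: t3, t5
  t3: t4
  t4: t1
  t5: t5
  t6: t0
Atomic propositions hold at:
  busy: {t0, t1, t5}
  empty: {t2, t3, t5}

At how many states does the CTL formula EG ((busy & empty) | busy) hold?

Sat(busy & empty) = {t5}
Sat((busy & empty) | busy) = {t0, t1, t5}
EG ((busy & empty) | busy): greatest fixpoint, start Z0 = {t0, t1, t5}, keep only states in Sat with some successor in Z. Z1 = {t1, t5}; fixed.
Sat(EG ((busy & empty) | busy)) = {t1, t5}
|Sat(EG ((busy & empty) | busy))| = |{t1, t5}| = 2.

2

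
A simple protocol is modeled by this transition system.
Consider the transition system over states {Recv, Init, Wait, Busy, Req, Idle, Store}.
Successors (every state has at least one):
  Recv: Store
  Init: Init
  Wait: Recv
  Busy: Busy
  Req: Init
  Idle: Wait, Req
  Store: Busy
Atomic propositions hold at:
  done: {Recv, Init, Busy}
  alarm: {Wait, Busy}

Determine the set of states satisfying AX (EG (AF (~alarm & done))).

{Init, Req}

Sat(~alarm) = {Recv, Init, Req, Idle, Store}
Sat(~alarm & done) = {Recv, Init}
AF (~alarm & done): least fixpoint, start Z0 = {Recv, Init}, add states with every successor in Z. Z1 = {Recv, Init, Wait, Req}; Z2 = {Recv, Init, Wait, Req, Idle}; fixed.
Sat(AF (~alarm & done)) = {Recv, Init, Wait, Req, Idle}
EG (AF (~alarm & done)): greatest fixpoint, start Z0 = {Recv, Init, Wait, Req, Idle}, keep only states in Sat with some successor in Z. Z1 = {Init, Wait, Req, Idle}; Z2 = {Init, Req, Idle}; fixed.
Sat(EG (AF (~alarm & done))) = {Init, Req, Idle}
Sat(AX (EG (AF (~alarm & done)))) = {s : every successor in {Init, Req, Idle}} = {Init, Req}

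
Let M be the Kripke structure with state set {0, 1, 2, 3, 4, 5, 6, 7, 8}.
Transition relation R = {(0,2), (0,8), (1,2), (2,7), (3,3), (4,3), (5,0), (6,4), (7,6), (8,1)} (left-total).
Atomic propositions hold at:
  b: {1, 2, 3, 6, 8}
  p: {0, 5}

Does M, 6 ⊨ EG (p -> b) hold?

Sat(p -> b) = {1, 2, 3, 4, 6, 7, 8}
EG (p -> b): greatest fixpoint, start Z0 = {1, 2, 3, 4, 6, 7, 8}, keep only states in Sat with some successor in Z. Already a fixed point.
Sat(EG (p -> b)) = {1, 2, 3, 4, 6, 7, 8}
6 ∈ Sat(EG (p -> b)) = {1, 2, 3, 4, 6, 7, 8}, so the formula holds at 6.

Yes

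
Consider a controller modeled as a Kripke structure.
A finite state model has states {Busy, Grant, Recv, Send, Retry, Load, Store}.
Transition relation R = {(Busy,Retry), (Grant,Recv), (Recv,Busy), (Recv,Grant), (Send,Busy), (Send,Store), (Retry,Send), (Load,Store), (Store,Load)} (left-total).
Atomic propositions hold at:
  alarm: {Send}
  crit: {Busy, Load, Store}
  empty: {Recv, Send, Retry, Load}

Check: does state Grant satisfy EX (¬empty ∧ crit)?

Sat(¬empty) = {Busy, Grant, Store}
Sat(¬empty ∧ crit) = {Busy, Store}
Sat(EX (¬empty ∧ crit)) = {s : some successor in {Busy, Store}} = {Recv, Send, Load}
Grant ∉ Sat(EX (¬empty ∧ crit)) = {Recv, Send, Load}, so the formula does not hold at Grant.

No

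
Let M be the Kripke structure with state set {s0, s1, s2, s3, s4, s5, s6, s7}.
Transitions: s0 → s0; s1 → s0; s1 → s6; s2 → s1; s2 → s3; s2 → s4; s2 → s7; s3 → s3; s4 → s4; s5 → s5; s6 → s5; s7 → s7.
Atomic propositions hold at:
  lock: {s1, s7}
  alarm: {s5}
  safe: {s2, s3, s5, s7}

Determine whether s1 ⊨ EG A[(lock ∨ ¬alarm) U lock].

Sat(¬alarm) = {s0, s1, s2, s3, s4, s6, s7}
Sat(lock ∨ ¬alarm) = {s0, s1, s2, s3, s4, s6, s7}
A[(lock ∨ ¬alarm) U lock]: least fixpoint, start Z0 = Sat(lock) = {s1, s7}, add states in Sat(lock ∨ ¬alarm) with every successor in Z. Already a fixed point.
Sat(A[(lock ∨ ¬alarm) U lock]) = {s1, s7}
EG A[(lock ∨ ¬alarm) U lock]: greatest fixpoint, start Z0 = {s1, s7}, keep only states in Sat with some successor in Z. Z1 = {s7}; fixed.
Sat(EG A[(lock ∨ ¬alarm) U lock]) = {s7}
s1 ∉ Sat(EG A[(lock ∨ ¬alarm) U lock]) = {s7}, so the formula does not hold at s1.

No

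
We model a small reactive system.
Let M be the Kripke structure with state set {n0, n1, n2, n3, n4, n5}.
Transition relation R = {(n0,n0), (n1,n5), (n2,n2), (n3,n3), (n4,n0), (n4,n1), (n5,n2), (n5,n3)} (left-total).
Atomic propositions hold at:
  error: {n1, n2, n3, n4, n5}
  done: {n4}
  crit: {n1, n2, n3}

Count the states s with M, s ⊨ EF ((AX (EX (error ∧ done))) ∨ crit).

5

Sat(error ∧ done) = {n4}
Sat(EX (error ∧ done)) = {s : some successor in {n4}} = ∅
Sat(AX (EX (error ∧ done))) = {s : every successor in ∅} = ∅
Sat((AX (EX (error ∧ done))) ∨ crit) = {n1, n2, n3}
EF ((AX (EX (error ∧ done))) ∨ crit): least fixpoint, start Z0 = {n1, n2, n3}, add states with some successor in Z. Z1 = {n1, n2, n3, n4, n5}; fixed.
Sat(EF ((AX (EX (error ∧ done))) ∨ crit)) = {n1, n2, n3, n4, n5}
|Sat(EF ((AX (EX (error ∧ done))) ∨ crit))| = |{n1, n2, n3, n4, n5}| = 5.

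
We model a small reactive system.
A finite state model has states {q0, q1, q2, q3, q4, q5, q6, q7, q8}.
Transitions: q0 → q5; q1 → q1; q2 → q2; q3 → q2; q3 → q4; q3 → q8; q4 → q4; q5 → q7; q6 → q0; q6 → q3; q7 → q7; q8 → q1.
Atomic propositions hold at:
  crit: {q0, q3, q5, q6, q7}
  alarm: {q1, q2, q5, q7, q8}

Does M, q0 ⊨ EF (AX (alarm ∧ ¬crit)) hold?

Sat(¬crit) = {q1, q2, q4, q8}
Sat(alarm ∧ ¬crit) = {q1, q2, q8}
Sat(AX (alarm ∧ ¬crit)) = {s : every successor in {q1, q2, q8}} = {q1, q2, q8}
EF (AX (alarm ∧ ¬crit)): least fixpoint, start Z0 = {q1, q2, q8}, add states with some successor in Z. Z1 = {q1, q2, q3, q8}; Z2 = {q1, q2, q3, q6, q8}; fixed.
Sat(EF (AX (alarm ∧ ¬crit))) = {q1, q2, q3, q6, q8}
q0 ∉ Sat(EF (AX (alarm ∧ ¬crit))) = {q1, q2, q3, q6, q8}, so the formula does not hold at q0.

No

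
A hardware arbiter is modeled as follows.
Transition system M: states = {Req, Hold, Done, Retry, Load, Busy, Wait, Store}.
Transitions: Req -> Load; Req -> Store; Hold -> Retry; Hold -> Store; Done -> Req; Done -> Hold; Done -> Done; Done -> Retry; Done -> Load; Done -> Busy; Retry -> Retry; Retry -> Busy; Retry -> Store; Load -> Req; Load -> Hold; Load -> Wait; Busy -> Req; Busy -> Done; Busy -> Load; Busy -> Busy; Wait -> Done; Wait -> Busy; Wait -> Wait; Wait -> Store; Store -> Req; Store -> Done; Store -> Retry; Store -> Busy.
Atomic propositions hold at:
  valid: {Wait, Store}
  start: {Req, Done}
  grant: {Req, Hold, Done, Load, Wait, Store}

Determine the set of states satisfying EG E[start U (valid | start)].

Sat(valid | start) = {Req, Done, Wait, Store}
E[start U (valid | start)]: least fixpoint, start Z0 = Sat((valid | start)) = {Req, Done, Wait, Store}, add states in Sat(start) with some successor in Z. Already a fixed point.
Sat(E[start U (valid | start)]) = {Req, Done, Wait, Store}
EG E[start U (valid | start)]: greatest fixpoint, start Z0 = {Req, Done, Wait, Store}, keep only states in Sat with some successor in Z. Already a fixed point.
Sat(EG E[start U (valid | start)]) = {Req, Done, Wait, Store}

{Req, Done, Wait, Store}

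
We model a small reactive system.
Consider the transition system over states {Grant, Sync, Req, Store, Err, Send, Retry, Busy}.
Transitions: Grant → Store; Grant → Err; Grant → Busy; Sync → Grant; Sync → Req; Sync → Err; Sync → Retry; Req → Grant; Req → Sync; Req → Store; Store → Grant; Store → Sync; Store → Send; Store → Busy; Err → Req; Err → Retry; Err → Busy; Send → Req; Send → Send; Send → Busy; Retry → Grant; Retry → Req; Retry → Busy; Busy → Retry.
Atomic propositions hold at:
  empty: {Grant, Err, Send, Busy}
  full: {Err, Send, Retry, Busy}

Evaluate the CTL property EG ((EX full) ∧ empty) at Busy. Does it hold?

Sat(EX full) = {s : some successor in {Err, Send, Retry, Busy}} = {Grant, Sync, Store, Err, Send, Retry, Busy}
Sat((EX full) ∧ empty) = {Grant, Err, Send, Busy}
EG ((EX full) ∧ empty): greatest fixpoint, start Z0 = {Grant, Err, Send, Busy}, keep only states in Sat with some successor in Z. Z1 = {Grant, Err, Send}; Z2 = {Grant, Send}; Z3 = {Send}; fixed.
Sat(EG ((EX full) ∧ empty)) = {Send}
Busy ∉ Sat(EG ((EX full) ∧ empty)) = {Send}, so the formula does not hold at Busy.

No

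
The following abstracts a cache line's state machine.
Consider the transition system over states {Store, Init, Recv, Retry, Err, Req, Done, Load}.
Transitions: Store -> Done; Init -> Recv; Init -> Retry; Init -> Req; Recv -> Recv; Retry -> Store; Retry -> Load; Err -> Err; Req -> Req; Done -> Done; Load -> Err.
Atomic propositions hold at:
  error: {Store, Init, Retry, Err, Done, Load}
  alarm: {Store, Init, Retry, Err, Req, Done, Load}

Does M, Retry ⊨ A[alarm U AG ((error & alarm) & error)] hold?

Sat(error & alarm) = {Store, Init, Retry, Err, Done, Load}
Sat((error & alarm) & error) = {Store, Init, Retry, Err, Done, Load}
AG ((error & alarm) & error): greatest fixpoint, start Z0 = {Store, Init, Retry, Err, Done, Load}, keep only states in Sat with every successor in Z. Z1 = {Store, Retry, Err, Done, Load}; fixed.
Sat(AG ((error & alarm) & error)) = {Store, Retry, Err, Done, Load}
A[alarm U AG ((error & alarm) & error)]: least fixpoint, start Z0 = Sat(AG ((error & alarm) & error)) = {Store, Retry, Err, Done, Load}, add states in Sat(alarm) with every successor in Z. Already a fixed point.
Sat(A[alarm U AG ((error & alarm) & error)]) = {Store, Retry, Err, Done, Load}
Retry ∈ Sat(A[alarm U AG ((error & alarm) & error)]) = {Store, Retry, Err, Done, Load}, so the formula holds at Retry.

Yes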